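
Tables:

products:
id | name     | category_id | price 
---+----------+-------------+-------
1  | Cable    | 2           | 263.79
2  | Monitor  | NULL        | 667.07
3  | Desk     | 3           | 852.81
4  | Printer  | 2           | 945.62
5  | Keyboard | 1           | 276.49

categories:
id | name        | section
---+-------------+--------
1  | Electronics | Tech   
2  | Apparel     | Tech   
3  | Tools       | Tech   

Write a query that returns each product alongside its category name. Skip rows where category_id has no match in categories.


INNER JOIN keeps only products rows whose category_id matches an id in categories. Walk through each product:
  - product 1 (Cable): category_id=2 -> matches Apparel
  - product 2 (Monitor): category_id=NULL, no match -> dropped
  - product 3 (Desk): category_id=3 -> matches Tools
  - product 4 (Printer): category_id=2 -> matches Apparel
  - product 5 (Keyboard): category_id=1 -> matches Electronics
So 1 of 5 rows is dropped.

SQL:
SELECT a.name, b.name AS category
FROM products a
INNER JOIN categories b ON a.category_id = b.id

Result:
name     | category   
---------+------------
Cable    | Apparel    
Desk     | Tools      
Printer  | Apparel    
Keyboard | Electronics


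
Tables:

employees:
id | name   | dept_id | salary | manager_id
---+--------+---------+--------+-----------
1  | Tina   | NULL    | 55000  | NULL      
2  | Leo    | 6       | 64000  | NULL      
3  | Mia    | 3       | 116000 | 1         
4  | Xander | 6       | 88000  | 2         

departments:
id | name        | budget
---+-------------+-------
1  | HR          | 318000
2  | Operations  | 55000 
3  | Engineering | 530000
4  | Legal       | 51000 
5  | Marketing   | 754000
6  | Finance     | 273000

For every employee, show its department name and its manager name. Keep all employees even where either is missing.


Two LEFT JOINs from the same base table employees: one to departments via dept_id, one to employees itself via manager_id. Both are LEFT so every employee is preserved.
Match against departments:
  - employee 1 (Tina): dept_id=NULL, no match -> kept with NULL
  - employee 2 (Leo): dept_id=6 -> matches Finance
  - employee 3 (Mia): dept_id=3 -> matches Engineering
  - employee 4 (Xander): dept_id=6 -> matches Finance
Match against employees (self):
  - employee 1 (Tina): manager_id=NULL -> NULL
  - employee 2 (Leo): manager_id=NULL -> NULL
  - employee 3 (Mia): manager_id=1 -> Tina
  - employee 4 (Xander): manager_id=2 -> Leo

SQL:
SELECT a.name, b.name AS department, c.name AS manager
FROM employees a
LEFT JOIN departments b ON a.dept_id = b.id
LEFT JOIN employees c ON a.manager_id = c.id

Result:
name   | department  | manager
-------+-------------+--------
Tina   | NULL        | NULL   
Leo    | Finance     | NULL   
Mia    | Engineering | Tina   
Xander | Finance     | Leo    


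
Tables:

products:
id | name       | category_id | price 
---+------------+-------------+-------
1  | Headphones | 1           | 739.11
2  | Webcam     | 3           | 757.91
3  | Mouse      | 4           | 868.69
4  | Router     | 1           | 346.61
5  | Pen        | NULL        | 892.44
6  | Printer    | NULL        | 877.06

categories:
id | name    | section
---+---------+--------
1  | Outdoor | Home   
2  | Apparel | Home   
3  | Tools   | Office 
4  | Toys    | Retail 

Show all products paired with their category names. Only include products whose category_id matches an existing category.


INNER JOIN keeps only products rows whose category_id matches an id in categories. Walk through each product:
  - product 1 (Headphones): category_id=1 -> matches Outdoor
  - product 2 (Webcam): category_id=3 -> matches Tools
  - product 3 (Mouse): category_id=4 -> matches Toys
  - product 4 (Router): category_id=1 -> matches Outdoor
  - product 5 (Pen): category_id=NULL, no match -> dropped
  - product 6 (Printer): category_id=NULL, no match -> dropped
So 2 of 6 rows are dropped.

SQL:
SELECT a.name, b.name AS category
FROM products a
INNER JOIN categories b ON a.category_id = b.id

Result:
name       | category
-----------+---------
Headphones | Outdoor 
Webcam     | Tools   
Mouse      | Toys    
Router     | Outdoor 


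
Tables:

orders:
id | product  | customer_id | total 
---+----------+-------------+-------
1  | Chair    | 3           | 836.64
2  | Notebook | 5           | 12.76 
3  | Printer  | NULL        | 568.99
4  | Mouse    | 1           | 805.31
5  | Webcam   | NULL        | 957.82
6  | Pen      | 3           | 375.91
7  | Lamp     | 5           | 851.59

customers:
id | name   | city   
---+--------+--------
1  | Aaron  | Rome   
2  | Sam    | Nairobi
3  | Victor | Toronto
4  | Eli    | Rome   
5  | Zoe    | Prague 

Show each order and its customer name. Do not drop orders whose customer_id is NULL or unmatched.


LEFT JOIN keeps every row from orders (the left table); where customer_id has no match in customers, the customer columns become NULL. Walk through each order:
  - order 1 (Chair): customer_id=3 -> matches Victor
  - order 2 (Notebook): customer_id=5 -> matches Zoe
  - order 3 (Printer): customer_id=NULL, no match -> kept with NULL
  - order 4 (Mouse): customer_id=1 -> matches Aaron
  - order 5 (Webcam): customer_id=NULL, no match -> kept with NULL
  - order 6 (Pen): customer_id=3 -> matches Victor
  - order 7 (Lamp): customer_id=5 -> matches Zoe
All 7 rows appear; 2 have NULL customer.

SQL:
SELECT a.product, b.name AS customer
FROM orders a
LEFT JOIN customers b ON a.customer_id = b.id

Result:
product  | customer
---------+---------
Chair    | Victor  
Notebook | Zoe     
Printer  | NULL    
Mouse    | Aaron   
Webcam   | NULL    
Pen      | Victor  
Lamp     | Zoe     


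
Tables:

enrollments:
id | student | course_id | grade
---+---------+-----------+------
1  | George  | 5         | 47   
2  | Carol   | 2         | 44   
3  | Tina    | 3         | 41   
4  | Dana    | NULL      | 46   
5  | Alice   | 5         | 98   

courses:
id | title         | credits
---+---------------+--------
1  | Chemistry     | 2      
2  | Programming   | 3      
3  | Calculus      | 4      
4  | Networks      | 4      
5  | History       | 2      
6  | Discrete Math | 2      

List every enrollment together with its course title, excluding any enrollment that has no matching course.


INNER JOIN keeps only enrollments rows whose course_id matches an id in courses. Walk through each enrollment:
  - enrollment 1 (George): course_id=5 -> matches History
  - enrollment 2 (Carol): course_id=2 -> matches Programming
  - enrollment 3 (Tina): course_id=3 -> matches Calculus
  - enrollment 4 (Dana): course_id=NULL, no match -> dropped
  - enrollment 5 (Alice): course_id=5 -> matches History
So 1 of 5 rows is dropped.

SQL:
SELECT a.student, b.title AS course
FROM enrollments a
INNER JOIN courses b ON a.course_id = b.id

Result:
student | course     
--------+------------
George  | History    
Carol   | Programming
Tina    | Calculus   
Alice   | History    


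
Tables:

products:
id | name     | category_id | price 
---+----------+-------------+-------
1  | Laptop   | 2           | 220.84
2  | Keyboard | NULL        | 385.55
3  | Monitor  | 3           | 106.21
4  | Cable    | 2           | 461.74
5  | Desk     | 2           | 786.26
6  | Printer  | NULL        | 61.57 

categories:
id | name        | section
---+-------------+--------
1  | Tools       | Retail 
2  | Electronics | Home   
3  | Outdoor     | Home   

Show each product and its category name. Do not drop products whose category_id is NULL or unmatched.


LEFT JOIN keeps every row from products (the left table); where category_id has no match in categories, the category columns become NULL. Walk through each product:
  - product 1 (Laptop): category_id=2 -> matches Electronics
  - product 2 (Keyboard): category_id=NULL, no match -> kept with NULL
  - product 3 (Monitor): category_id=3 -> matches Outdoor
  - product 4 (Cable): category_id=2 -> matches Electronics
  - product 5 (Desk): category_id=2 -> matches Electronics
  - product 6 (Printer): category_id=NULL, no match -> kept with NULL
All 6 rows appear; 2 have NULL category.

SQL:
SELECT a.name, b.name AS category
FROM products a
LEFT JOIN categories b ON a.category_id = b.id

Result:
name     | category   
---------+------------
Laptop   | Electronics
Keyboard | NULL       
Monitor  | Outdoor    
Cable    | Electronics
Desk     | Electronics
Printer  | NULL       


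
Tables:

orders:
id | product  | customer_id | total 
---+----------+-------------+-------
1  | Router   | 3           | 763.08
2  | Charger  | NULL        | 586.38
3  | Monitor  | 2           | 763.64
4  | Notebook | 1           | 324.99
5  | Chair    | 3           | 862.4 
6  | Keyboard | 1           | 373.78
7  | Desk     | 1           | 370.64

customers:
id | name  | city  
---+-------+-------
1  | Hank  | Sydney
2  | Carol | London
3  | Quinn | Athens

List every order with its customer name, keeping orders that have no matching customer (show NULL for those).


LEFT JOIN keeps every row from orders (the left table); where customer_id has no match in customers, the customer columns become NULL. Walk through each order:
  - order 1 (Router): customer_id=3 -> matches Quinn
  - order 2 (Charger): customer_id=NULL, no match -> kept with NULL
  - order 3 (Monitor): customer_id=2 -> matches Carol
  - order 4 (Notebook): customer_id=1 -> matches Hank
  - order 5 (Chair): customer_id=3 -> matches Quinn
  - order 6 (Keyboard): customer_id=1 -> matches Hank
  - order 7 (Desk): customer_id=1 -> matches Hank
All 7 rows appear; 1 has NULL customer.

SQL:
SELECT a.product, b.name AS customer
FROM orders a
LEFT JOIN customers b ON a.customer_id = b.id

Result:
product  | customer
---------+---------
Router   | Quinn   
Charger  | NULL    
Monitor  | Carol   
Notebook | Hank    
Chair    | Quinn   
Keyboard | Hank    
Desk     | Hank    


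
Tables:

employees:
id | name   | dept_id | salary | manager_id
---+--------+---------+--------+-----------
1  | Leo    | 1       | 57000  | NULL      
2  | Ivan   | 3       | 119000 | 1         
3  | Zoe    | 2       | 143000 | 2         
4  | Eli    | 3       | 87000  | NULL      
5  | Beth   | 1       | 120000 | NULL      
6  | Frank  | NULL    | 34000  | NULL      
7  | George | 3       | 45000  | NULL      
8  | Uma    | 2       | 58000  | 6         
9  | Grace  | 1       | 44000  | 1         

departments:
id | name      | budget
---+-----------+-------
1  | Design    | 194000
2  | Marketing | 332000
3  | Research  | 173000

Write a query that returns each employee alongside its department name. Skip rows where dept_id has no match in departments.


INNER JOIN keeps only employees rows whose dept_id matches an id in departments. Walk through each employee:
  - employee 1 (Leo): dept_id=1 -> matches Design
  - employee 2 (Ivan): dept_id=3 -> matches Research
  - employee 3 (Zoe): dept_id=2 -> matches Marketing
  - employee 4 (Eli): dept_id=3 -> matches Research
  - employee 5 (Beth): dept_id=1 -> matches Design
  - employee 6 (Frank): dept_id=NULL, no match -> dropped
  - employee 7 (George): dept_id=3 -> matches Research
  - employee 8 (Uma): dept_id=2 -> matches Marketing
  - employee 9 (Grace): dept_id=1 -> matches Design
So 1 of 9 rows is dropped.

SQL:
SELECT a.name, b.name AS department
FROM employees a
INNER JOIN departments b ON a.dept_id = b.id

Result:
name   | department
-------+-----------
Leo    | Design    
Ivan   | Research  
Zoe    | Marketing 
Eli    | Research  
Beth   | Design    
George | Research  
Uma    | Marketing 
Grace  | Design    


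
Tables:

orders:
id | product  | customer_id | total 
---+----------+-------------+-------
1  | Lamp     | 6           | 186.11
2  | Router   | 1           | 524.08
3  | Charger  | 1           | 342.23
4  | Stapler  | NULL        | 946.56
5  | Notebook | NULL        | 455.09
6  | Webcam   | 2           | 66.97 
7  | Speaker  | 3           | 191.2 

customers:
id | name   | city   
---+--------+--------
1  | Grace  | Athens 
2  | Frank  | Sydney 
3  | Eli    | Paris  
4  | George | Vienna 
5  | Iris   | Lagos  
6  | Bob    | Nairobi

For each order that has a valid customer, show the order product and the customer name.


INNER JOIN keeps only orders rows whose customer_id matches an id in customers. Walk through each order:
  - order 1 (Lamp): customer_id=6 -> matches Bob
  - order 2 (Router): customer_id=1 -> matches Grace
  - order 3 (Charger): customer_id=1 -> matches Grace
  - order 4 (Stapler): customer_id=NULL, no match -> dropped
  - order 5 (Notebook): customer_id=NULL, no match -> dropped
  - order 6 (Webcam): customer_id=2 -> matches Frank
  - order 7 (Speaker): customer_id=3 -> matches Eli
So 2 of 7 rows are dropped.

SQL:
SELECT a.product, b.name AS customer
FROM orders a
INNER JOIN customers b ON a.customer_id = b.id

Result:
product | customer
--------+---------
Lamp    | Bob     
Router  | Grace   
Charger | Grace   
Webcam  | Frank   
Speaker | Eli     


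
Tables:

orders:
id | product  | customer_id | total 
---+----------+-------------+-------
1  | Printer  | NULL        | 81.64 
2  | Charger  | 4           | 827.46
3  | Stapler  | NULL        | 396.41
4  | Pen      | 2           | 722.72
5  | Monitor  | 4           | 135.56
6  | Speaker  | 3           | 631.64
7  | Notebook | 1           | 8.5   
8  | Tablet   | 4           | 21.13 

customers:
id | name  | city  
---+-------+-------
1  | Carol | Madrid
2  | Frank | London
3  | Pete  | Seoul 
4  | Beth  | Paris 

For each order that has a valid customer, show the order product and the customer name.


INNER JOIN keeps only orders rows whose customer_id matches an id in customers. Walk through each order:
  - order 1 (Printer): customer_id=NULL, no match -> dropped
  - order 2 (Charger): customer_id=4 -> matches Beth
  - order 3 (Stapler): customer_id=NULL, no match -> dropped
  - order 4 (Pen): customer_id=2 -> matches Frank
  - order 5 (Monitor): customer_id=4 -> matches Beth
  - order 6 (Speaker): customer_id=3 -> matches Pete
  - order 7 (Notebook): customer_id=1 -> matches Carol
  - order 8 (Tablet): customer_id=4 -> matches Beth
So 2 of 8 rows are dropped.

SQL:
SELECT a.product, b.name AS customer
FROM orders a
INNER JOIN customers b ON a.customer_id = b.id

Result:
product  | customer
---------+---------
Charger  | Beth    
Pen      | Frank   
Monitor  | Beth    
Speaker  | Pete    
Notebook | Carol   
Tablet   | Beth    


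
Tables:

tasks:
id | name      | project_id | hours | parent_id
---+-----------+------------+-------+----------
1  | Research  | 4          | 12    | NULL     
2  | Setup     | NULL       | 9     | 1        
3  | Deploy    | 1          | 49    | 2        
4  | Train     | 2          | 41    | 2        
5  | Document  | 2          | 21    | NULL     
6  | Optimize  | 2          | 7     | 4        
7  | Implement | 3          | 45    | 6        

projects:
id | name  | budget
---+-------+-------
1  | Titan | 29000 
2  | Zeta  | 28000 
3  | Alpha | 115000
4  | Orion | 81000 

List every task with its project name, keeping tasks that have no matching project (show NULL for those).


LEFT JOIN keeps every row from tasks (the left table); where project_id has no match in projects, the project columns become NULL. Walk through each task:
  - task 1 (Research): project_id=4 -> matches Orion
  - task 2 (Setup): project_id=NULL, no match -> kept with NULL
  - task 3 (Deploy): project_id=1 -> matches Titan
  - task 4 (Train): project_id=2 -> matches Zeta
  - task 5 (Document): project_id=2 -> matches Zeta
  - task 6 (Optimize): project_id=2 -> matches Zeta
  - task 7 (Implement): project_id=3 -> matches Alpha
All 7 rows appear; 1 has NULL project.

SQL:
SELECT a.name, b.name AS project
FROM tasks a
LEFT JOIN projects b ON a.project_id = b.id

Result:
name      | project
----------+--------
Research  | Orion  
Setup     | NULL   
Deploy    | Titan  
Train     | Zeta   
Document  | Zeta   
Optimize  | Zeta   
Implement | Alpha  


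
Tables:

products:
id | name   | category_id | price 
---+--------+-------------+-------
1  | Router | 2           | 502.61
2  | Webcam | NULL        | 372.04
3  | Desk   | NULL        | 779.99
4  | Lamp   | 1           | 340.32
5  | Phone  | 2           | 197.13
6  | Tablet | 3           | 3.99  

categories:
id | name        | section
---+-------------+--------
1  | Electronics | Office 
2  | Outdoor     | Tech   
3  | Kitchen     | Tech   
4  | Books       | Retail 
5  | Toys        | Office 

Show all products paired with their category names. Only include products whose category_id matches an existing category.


INNER JOIN keeps only products rows whose category_id matches an id in categories. Walk through each product:
  - product 1 (Router): category_id=2 -> matches Outdoor
  - product 2 (Webcam): category_id=NULL, no match -> dropped
  - product 3 (Desk): category_id=NULL, no match -> dropped
  - product 4 (Lamp): category_id=1 -> matches Electronics
  - product 5 (Phone): category_id=2 -> matches Outdoor
  - product 6 (Tablet): category_id=3 -> matches Kitchen
So 2 of 6 rows are dropped.

SQL:
SELECT a.name, b.name AS category
FROM products a
INNER JOIN categories b ON a.category_id = b.id

Result:
name   | category   
-------+------------
Router | Outdoor    
Lamp   | Electronics
Phone  | Outdoor    
Tablet | Kitchen    


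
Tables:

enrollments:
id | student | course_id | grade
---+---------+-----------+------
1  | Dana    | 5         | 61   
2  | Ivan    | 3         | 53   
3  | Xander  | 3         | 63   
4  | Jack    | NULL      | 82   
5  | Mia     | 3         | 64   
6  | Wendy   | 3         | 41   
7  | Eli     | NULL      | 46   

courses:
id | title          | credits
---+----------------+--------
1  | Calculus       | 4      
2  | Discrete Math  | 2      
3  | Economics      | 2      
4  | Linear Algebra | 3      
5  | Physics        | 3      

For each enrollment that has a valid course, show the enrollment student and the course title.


INNER JOIN keeps only enrollments rows whose course_id matches an id in courses. Walk through each enrollment:
  - enrollment 1 (Dana): course_id=5 -> matches Physics
  - enrollment 2 (Ivan): course_id=3 -> matches Economics
  - enrollment 3 (Xander): course_id=3 -> matches Economics
  - enrollment 4 (Jack): course_id=NULL, no match -> dropped
  - enrollment 5 (Mia): course_id=3 -> matches Economics
  - enrollment 6 (Wendy): course_id=3 -> matches Economics
  - enrollment 7 (Eli): course_id=NULL, no match -> dropped
So 2 of 7 rows are dropped.

SQL:
SELECT a.student, b.title AS course
FROM enrollments a
INNER JOIN courses b ON a.course_id = b.id

Result:
student | course   
--------+----------
Dana    | Physics  
Ivan    | Economics
Xander  | Economics
Mia     | Economics
Wendy   | Economics


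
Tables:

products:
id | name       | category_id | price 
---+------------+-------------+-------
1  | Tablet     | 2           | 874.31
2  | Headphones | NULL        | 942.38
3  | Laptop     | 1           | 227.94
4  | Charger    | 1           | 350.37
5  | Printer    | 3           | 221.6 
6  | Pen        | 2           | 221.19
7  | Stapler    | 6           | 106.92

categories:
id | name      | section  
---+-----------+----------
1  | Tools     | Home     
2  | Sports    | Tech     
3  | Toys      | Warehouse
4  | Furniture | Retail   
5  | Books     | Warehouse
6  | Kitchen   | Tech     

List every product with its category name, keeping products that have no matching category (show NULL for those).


LEFT JOIN keeps every row from products (the left table); where category_id has no match in categories, the category columns become NULL. Walk through each product:
  - product 1 (Tablet): category_id=2 -> matches Sports
  - product 2 (Headphones): category_id=NULL, no match -> kept with NULL
  - product 3 (Laptop): category_id=1 -> matches Tools
  - product 4 (Charger): category_id=1 -> matches Tools
  - product 5 (Printer): category_id=3 -> matches Toys
  - product 6 (Pen): category_id=2 -> matches Sports
  - product 7 (Stapler): category_id=6 -> matches Kitchen
All 7 rows appear; 1 has NULL category.

SQL:
SELECT a.name, b.name AS category
FROM products a
LEFT JOIN categories b ON a.category_id = b.id

Result:
name       | category
-----------+---------
Tablet     | Sports  
Headphones | NULL    
Laptop     | Tools   
Charger    | Tools   
Printer    | Toys    
Pen        | Sports  
Stapler    | Kitchen 


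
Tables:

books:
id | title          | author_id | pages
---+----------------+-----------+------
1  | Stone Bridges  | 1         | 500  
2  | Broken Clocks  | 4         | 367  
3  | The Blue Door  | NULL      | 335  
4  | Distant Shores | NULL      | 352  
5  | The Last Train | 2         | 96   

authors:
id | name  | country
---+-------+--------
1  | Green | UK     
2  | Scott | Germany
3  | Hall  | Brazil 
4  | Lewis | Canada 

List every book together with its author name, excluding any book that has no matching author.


INNER JOIN keeps only books rows whose author_id matches an id in authors. Walk through each book:
  - book 1 (Stone Bridges): author_id=1 -> matches Green
  - book 2 (Broken Clocks): author_id=4 -> matches Lewis
  - book 3 (The Blue Door): author_id=NULL, no match -> dropped
  - book 4 (Distant Shores): author_id=NULL, no match -> dropped
  - book 5 (The Last Train): author_id=2 -> matches Scott
So 2 of 5 rows are dropped.

SQL:
SELECT a.title, b.name AS author
FROM books a
INNER JOIN authors b ON a.author_id = b.id

Result:
title          | author
---------------+-------
Stone Bridges  | Green 
Broken Clocks  | Lewis 
The Last Train | Scott 


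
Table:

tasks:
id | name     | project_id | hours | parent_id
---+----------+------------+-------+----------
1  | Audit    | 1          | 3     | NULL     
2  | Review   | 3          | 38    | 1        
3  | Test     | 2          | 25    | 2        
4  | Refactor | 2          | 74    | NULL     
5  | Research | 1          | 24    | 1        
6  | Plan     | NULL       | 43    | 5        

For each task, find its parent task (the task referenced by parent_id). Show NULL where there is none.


This is a self-join: tasks is joined to a second copy of itself, matching each row's parent_id to another row's id. Use LEFT JOIN so rows with parent_id=NULL are kept.
  - task 1 (Audit): parent_id=NULL -> NULL
  - task 2 (Review): parent_id=1 -> Audit
  - task 3 (Test): parent_id=2 -> Review
  - task 4 (Refactor): parent_id=NULL -> NULL
  - task 5 (Research): parent_id=1 -> Audit
  - task 6 (Plan): parent_id=5 -> Research

SQL:
SELECT a.name AS item, b.name AS parent
FROM tasks a
LEFT JOIN tasks b ON a.parent_id = b.id

Result:
item     | parent  
---------+---------
Audit    | NULL    
Review   | Audit   
Test     | Review  
Refactor | NULL    
Research | Audit   
Plan     | Research


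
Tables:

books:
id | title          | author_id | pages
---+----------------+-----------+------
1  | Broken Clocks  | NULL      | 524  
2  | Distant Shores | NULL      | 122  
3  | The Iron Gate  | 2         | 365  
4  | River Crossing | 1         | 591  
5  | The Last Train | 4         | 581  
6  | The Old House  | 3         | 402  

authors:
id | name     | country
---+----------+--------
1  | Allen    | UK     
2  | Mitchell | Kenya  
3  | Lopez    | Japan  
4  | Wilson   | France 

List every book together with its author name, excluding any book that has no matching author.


INNER JOIN keeps only books rows whose author_id matches an id in authors. Walk through each book:
  - book 1 (Broken Clocks): author_id=NULL, no match -> dropped
  - book 2 (Distant Shores): author_id=NULL, no match -> dropped
  - book 3 (The Iron Gate): author_id=2 -> matches Mitchell
  - book 4 (River Crossing): author_id=1 -> matches Allen
  - book 5 (The Last Train): author_id=4 -> matches Wilson
  - book 6 (The Old House): author_id=3 -> matches Lopez
So 2 of 6 rows are dropped.

SQL:
SELECT a.title, b.name AS author
FROM books a
INNER JOIN authors b ON a.author_id = b.id

Result:
title          | author  
---------------+---------
The Iron Gate  | Mitchell
River Crossing | Allen   
The Last Train | Wilson  
The Old House  | Lopez   


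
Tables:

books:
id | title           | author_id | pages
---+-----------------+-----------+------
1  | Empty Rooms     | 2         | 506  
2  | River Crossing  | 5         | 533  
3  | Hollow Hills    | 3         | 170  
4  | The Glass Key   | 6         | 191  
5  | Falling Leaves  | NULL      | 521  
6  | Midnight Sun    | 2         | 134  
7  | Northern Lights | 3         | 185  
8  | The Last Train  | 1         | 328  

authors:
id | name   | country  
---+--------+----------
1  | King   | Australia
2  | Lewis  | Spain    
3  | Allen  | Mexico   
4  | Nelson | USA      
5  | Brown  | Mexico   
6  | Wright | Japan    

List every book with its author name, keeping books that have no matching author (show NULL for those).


LEFT JOIN keeps every row from books (the left table); where author_id has no match in authors, the author columns become NULL. Walk through each book:
  - book 1 (Empty Rooms): author_id=2 -> matches Lewis
  - book 2 (River Crossing): author_id=5 -> matches Brown
  - book 3 (Hollow Hills): author_id=3 -> matches Allen
  - book 4 (The Glass Key): author_id=6 -> matches Wright
  - book 5 (Falling Leaves): author_id=NULL, no match -> kept with NULL
  - book 6 (Midnight Sun): author_id=2 -> matches Lewis
  - book 7 (Northern Lights): author_id=3 -> matches Allen
  - book 8 (The Last Train): author_id=1 -> matches King
All 8 rows appear; 1 has NULL author.

SQL:
SELECT a.title, b.name AS author
FROM books a
LEFT JOIN authors b ON a.author_id = b.id

Result:
title           | author
----------------+-------
Empty Rooms     | Lewis 
River Crossing  | Brown 
Hollow Hills    | Allen 
The Glass Key   | Wright
Falling Leaves  | NULL  
Midnight Sun    | Lewis 
Northern Lights | Allen 
The Last Train  | King  


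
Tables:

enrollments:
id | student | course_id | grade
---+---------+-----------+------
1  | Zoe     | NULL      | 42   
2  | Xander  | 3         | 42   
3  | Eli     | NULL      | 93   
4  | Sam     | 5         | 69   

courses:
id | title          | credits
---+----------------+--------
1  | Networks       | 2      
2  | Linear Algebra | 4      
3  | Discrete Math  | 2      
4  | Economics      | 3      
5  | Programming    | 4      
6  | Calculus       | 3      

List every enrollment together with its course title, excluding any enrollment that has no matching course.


INNER JOIN keeps only enrollments rows whose course_id matches an id in courses. Walk through each enrollment:
  - enrollment 1 (Zoe): course_id=NULL, no match -> dropped
  - enrollment 2 (Xander): course_id=3 -> matches Discrete Math
  - enrollment 3 (Eli): course_id=NULL, no match -> dropped
  - enrollment 4 (Sam): course_id=5 -> matches Programming
So 2 of 4 rows are dropped.

SQL:
SELECT a.student, b.title AS course
FROM enrollments a
INNER JOIN courses b ON a.course_id = b.id

Result:
student | course       
--------+--------------
Xander  | Discrete Math
Sam     | Programming  


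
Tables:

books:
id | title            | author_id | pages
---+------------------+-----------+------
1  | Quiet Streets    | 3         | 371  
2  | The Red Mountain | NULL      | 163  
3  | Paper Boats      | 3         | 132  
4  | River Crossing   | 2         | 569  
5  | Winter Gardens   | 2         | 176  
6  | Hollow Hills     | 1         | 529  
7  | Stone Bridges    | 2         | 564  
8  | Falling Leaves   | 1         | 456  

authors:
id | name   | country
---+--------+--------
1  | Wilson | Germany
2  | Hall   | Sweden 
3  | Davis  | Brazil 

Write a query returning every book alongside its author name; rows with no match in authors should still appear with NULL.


LEFT JOIN keeps every row from books (the left table); where author_id has no match in authors, the author columns become NULL. Walk through each book:
  - book 1 (Quiet Streets): author_id=3 -> matches Davis
  - book 2 (The Red Mountain): author_id=NULL, no match -> kept with NULL
  - book 3 (Paper Boats): author_id=3 -> matches Davis
  - book 4 (River Crossing): author_id=2 -> matches Hall
  - book 5 (Winter Gardens): author_id=2 -> matches Hall
  - book 6 (Hollow Hills): author_id=1 -> matches Wilson
  - book 7 (Stone Bridges): author_id=2 -> matches Hall
  - book 8 (Falling Leaves): author_id=1 -> matches Wilson
All 8 rows appear; 1 has NULL author.

SQL:
SELECT a.title, b.name AS author
FROM books a
LEFT JOIN authors b ON a.author_id = b.id

Result:
title            | author
-----------------+-------
Quiet Streets    | Davis 
The Red Mountain | NULL  
Paper Boats      | Davis 
River Crossing   | Hall  
Winter Gardens   | Hall  
Hollow Hills     | Wilson
Stone Bridges    | Hall  
Falling Leaves   | Wilson


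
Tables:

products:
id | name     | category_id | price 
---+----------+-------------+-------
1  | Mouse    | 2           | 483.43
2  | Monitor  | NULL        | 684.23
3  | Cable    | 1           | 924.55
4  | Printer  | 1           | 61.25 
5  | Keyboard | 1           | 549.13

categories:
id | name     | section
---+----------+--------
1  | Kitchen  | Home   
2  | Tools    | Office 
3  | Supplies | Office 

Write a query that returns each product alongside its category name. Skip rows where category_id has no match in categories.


INNER JOIN keeps only products rows whose category_id matches an id in categories. Walk through each product:
  - product 1 (Mouse): category_id=2 -> matches Tools
  - product 2 (Monitor): category_id=NULL, no match -> dropped
  - product 3 (Cable): category_id=1 -> matches Kitchen
  - product 4 (Printer): category_id=1 -> matches Kitchen
  - product 5 (Keyboard): category_id=1 -> matches Kitchen
So 1 of 5 rows is dropped.

SQL:
SELECT a.name, b.name AS category
FROM products a
INNER JOIN categories b ON a.category_id = b.id

Result:
name     | category
---------+---------
Mouse    | Tools   
Cable    | Kitchen 
Printer  | Kitchen 
Keyboard | Kitchen 


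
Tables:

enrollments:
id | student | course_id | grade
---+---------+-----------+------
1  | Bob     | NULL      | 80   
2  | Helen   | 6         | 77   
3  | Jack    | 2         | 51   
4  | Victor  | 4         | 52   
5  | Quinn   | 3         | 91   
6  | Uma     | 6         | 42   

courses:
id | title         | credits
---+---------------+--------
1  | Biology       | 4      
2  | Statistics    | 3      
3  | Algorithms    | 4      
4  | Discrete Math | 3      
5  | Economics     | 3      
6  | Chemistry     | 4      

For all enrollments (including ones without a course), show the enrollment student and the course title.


LEFT JOIN keeps every row from enrollments (the left table); where course_id has no match in courses, the course columns become NULL. Walk through each enrollment:
  - enrollment 1 (Bob): course_id=NULL, no match -> kept with NULL
  - enrollment 2 (Helen): course_id=6 -> matches Chemistry
  - enrollment 3 (Jack): course_id=2 -> matches Statistics
  - enrollment 4 (Victor): course_id=4 -> matches Discrete Math
  - enrollment 5 (Quinn): course_id=3 -> matches Algorithms
  - enrollment 6 (Uma): course_id=6 -> matches Chemistry
All 6 rows appear; 1 has NULL course.

SQL:
SELECT a.student, b.title AS course
FROM enrollments a
LEFT JOIN courses b ON a.course_id = b.id

Result:
student | course       
--------+--------------
Bob     | NULL         
Helen   | Chemistry    
Jack    | Statistics   
Victor  | Discrete Math
Quinn   | Algorithms   
Uma     | Chemistry    


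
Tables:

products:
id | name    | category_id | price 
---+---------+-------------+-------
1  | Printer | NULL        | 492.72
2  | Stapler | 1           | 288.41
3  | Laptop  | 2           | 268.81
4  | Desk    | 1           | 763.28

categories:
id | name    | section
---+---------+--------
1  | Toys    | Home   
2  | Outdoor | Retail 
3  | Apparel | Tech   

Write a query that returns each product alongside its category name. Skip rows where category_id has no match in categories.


INNER JOIN keeps only products rows whose category_id matches an id in categories. Walk through each product:
  - product 1 (Printer): category_id=NULL, no match -> dropped
  - product 2 (Stapler): category_id=1 -> matches Toys
  - product 3 (Laptop): category_id=2 -> matches Outdoor
  - product 4 (Desk): category_id=1 -> matches Toys
So 1 of 4 rows is dropped.

SQL:
SELECT a.name, b.name AS category
FROM products a
INNER JOIN categories b ON a.category_id = b.id

Result:
name    | category
--------+---------
Stapler | Toys    
Laptop  | Outdoor 
Desk    | Toys    


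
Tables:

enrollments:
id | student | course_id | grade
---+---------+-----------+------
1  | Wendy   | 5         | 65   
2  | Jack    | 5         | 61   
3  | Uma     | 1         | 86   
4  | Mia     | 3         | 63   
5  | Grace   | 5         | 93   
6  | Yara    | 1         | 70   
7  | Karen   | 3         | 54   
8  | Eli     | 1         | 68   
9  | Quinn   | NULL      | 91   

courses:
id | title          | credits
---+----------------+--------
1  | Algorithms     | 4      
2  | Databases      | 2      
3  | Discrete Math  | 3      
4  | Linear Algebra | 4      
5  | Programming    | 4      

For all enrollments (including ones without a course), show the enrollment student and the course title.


LEFT JOIN keeps every row from enrollments (the left table); where course_id has no match in courses, the course columns become NULL. Walk through each enrollment:
  - enrollment 1 (Wendy): course_id=5 -> matches Programming
  - enrollment 2 (Jack): course_id=5 -> matches Programming
  - enrollment 3 (Uma): course_id=1 -> matches Algorithms
  - enrollment 4 (Mia): course_id=3 -> matches Discrete Math
  - enrollment 5 (Grace): course_id=5 -> matches Programming
  - enrollment 6 (Yara): course_id=1 -> matches Algorithms
  - enrollment 7 (Karen): course_id=3 -> matches Discrete Math
  - enrollment 8 (Eli): course_id=1 -> matches Algorithms
  - enrollment 9 (Quinn): course_id=NULL, no match -> kept with NULL
All 9 rows appear; 1 has NULL course.

SQL:
SELECT a.student, b.title AS course
FROM enrollments a
LEFT JOIN courses b ON a.course_id = b.id

Result:
student | course       
--------+--------------
Wendy   | Programming  
Jack    | Programming  
Uma     | Algorithms   
Mia     | Discrete Math
Grace   | Programming  
Yara    | Algorithms   
Karen   | Discrete Math
Eli     | Algorithms   
Quinn   | NULL         


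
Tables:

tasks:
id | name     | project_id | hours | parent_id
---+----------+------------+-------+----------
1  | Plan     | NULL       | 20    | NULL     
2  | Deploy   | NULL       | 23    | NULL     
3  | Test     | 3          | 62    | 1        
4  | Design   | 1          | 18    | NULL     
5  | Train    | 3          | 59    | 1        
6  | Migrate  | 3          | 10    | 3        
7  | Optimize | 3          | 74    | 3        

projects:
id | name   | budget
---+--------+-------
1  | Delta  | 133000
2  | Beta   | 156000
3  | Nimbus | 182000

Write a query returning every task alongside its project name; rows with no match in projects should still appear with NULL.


LEFT JOIN keeps every row from tasks (the left table); where project_id has no match in projects, the project columns become NULL. Walk through each task:
  - task 1 (Plan): project_id=NULL, no match -> kept with NULL
  - task 2 (Deploy): project_id=NULL, no match -> kept with NULL
  - task 3 (Test): project_id=3 -> matches Nimbus
  - task 4 (Design): project_id=1 -> matches Delta
  - task 5 (Train): project_id=3 -> matches Nimbus
  - task 6 (Migrate): project_id=3 -> matches Nimbus
  - task 7 (Optimize): project_id=3 -> matches Nimbus
All 7 rows appear; 2 have NULL project.

SQL:
SELECT a.name, b.name AS project
FROM tasks a
LEFT JOIN projects b ON a.project_id = b.id

Result:
name     | project
---------+--------
Plan     | NULL   
Deploy   | NULL   
Test     | Nimbus 
Design   | Delta  
Train    | Nimbus 
Migrate  | Nimbus 
Optimize | Nimbus 


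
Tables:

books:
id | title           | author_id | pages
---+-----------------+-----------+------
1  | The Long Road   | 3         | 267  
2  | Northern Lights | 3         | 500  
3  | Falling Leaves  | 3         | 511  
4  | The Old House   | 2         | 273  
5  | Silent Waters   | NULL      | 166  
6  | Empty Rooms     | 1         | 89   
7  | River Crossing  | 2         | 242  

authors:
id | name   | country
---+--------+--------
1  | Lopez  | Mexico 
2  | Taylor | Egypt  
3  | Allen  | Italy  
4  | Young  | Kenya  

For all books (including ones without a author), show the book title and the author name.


LEFT JOIN keeps every row from books (the left table); where author_id has no match in authors, the author columns become NULL. Walk through each book:
  - book 1 (The Long Road): author_id=3 -> matches Allen
  - book 2 (Northern Lights): author_id=3 -> matches Allen
  - book 3 (Falling Leaves): author_id=3 -> matches Allen
  - book 4 (The Old House): author_id=2 -> matches Taylor
  - book 5 (Silent Waters): author_id=NULL, no match -> kept with NULL
  - book 6 (Empty Rooms): author_id=1 -> matches Lopez
  - book 7 (River Crossing): author_id=2 -> matches Taylor
All 7 rows appear; 1 has NULL author.

SQL:
SELECT a.title, b.name AS author
FROM books a
LEFT JOIN authors b ON a.author_id = b.id

Result:
title           | author
----------------+-------
The Long Road   | Allen 
Northern Lights | Allen 
Falling Leaves  | Allen 
The Old House   | Taylor
Silent Waters   | NULL  
Empty Rooms     | Lopez 
River Crossing  | Taylor


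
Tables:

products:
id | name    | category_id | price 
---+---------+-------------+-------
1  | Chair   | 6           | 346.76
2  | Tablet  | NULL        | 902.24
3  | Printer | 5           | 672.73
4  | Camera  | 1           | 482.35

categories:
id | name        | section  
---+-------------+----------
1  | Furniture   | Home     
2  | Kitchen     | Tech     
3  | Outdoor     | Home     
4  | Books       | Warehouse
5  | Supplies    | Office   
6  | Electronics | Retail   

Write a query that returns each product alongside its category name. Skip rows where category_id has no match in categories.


INNER JOIN keeps only products rows whose category_id matches an id in categories. Walk through each product:
  - product 1 (Chair): category_id=6 -> matches Electronics
  - product 2 (Tablet): category_id=NULL, no match -> dropped
  - product 3 (Printer): category_id=5 -> matches Supplies
  - product 4 (Camera): category_id=1 -> matches Furniture
So 1 of 4 rows is dropped.

SQL:
SELECT a.name, b.name AS category
FROM products a
INNER JOIN categories b ON a.category_id = b.id

Result:
name    | category   
--------+------------
Chair   | Electronics
Printer | Supplies   
Camera  | Furniture  


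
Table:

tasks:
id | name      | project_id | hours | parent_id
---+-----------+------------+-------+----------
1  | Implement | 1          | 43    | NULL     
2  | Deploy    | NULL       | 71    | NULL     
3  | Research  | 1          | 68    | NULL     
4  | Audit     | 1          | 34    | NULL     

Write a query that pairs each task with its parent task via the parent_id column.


This is a self-join: tasks is joined to a second copy of itself, matching each row's parent_id to another row's id. Use LEFT JOIN so rows with parent_id=NULL are kept.
  - task 1 (Implement): parent_id=NULL -> NULL
  - task 2 (Deploy): parent_id=NULL -> NULL
  - task 3 (Research): parent_id=NULL -> NULL
  - task 4 (Audit): parent_id=NULL -> NULL

SQL:
SELECT a.name AS item, b.name AS parent
FROM tasks a
LEFT JOIN tasks b ON a.parent_id = b.id

Result:
item      | parent
----------+-------
Implement | NULL  
Deploy    | NULL  
Research  | NULL  
Audit     | NULL  


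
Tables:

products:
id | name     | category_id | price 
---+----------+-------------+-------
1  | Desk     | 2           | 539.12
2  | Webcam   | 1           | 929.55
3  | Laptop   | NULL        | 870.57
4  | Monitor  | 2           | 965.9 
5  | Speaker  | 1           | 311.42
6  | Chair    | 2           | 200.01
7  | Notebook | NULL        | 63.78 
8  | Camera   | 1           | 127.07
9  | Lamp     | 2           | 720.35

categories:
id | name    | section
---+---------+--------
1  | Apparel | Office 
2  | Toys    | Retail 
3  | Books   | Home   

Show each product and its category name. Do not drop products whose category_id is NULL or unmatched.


LEFT JOIN keeps every row from products (the left table); where category_id has no match in categories, the category columns become NULL. Walk through each product:
  - product 1 (Desk): category_id=2 -> matches Toys
  - product 2 (Webcam): category_id=1 -> matches Apparel
  - product 3 (Laptop): category_id=NULL, no match -> kept with NULL
  - product 4 (Monitor): category_id=2 -> matches Toys
  - product 5 (Speaker): category_id=1 -> matches Apparel
  - product 6 (Chair): category_id=2 -> matches Toys
  - product 7 (Notebook): category_id=NULL, no match -> kept with NULL
  - product 8 (Camera): category_id=1 -> matches Apparel
  - product 9 (Lamp): category_id=2 -> matches Toys
All 9 rows appear; 2 have NULL category.

SQL:
SELECT a.name, b.name AS category
FROM products a
LEFT JOIN categories b ON a.category_id = b.id

Result:
name     | category
---------+---------
Desk     | Toys    
Webcam   | Apparel 
Laptop   | NULL    
Monitor  | Toys    
Speaker  | Apparel 
Chair    | Toys    
Notebook | NULL    
Camera   | Apparel 
Lamp     | Toys    
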